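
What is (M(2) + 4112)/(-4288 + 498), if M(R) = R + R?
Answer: -2058/1895 ≈ -1.0860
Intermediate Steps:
M(R) = 2*R
(M(2) + 4112)/(-4288 + 498) = (2*2 + 4112)/(-4288 + 498) = (4 + 4112)/(-3790) = 4116*(-1/3790) = -2058/1895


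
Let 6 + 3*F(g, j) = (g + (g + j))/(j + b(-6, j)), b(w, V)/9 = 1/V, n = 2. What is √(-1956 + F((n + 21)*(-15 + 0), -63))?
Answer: I*√381746118/442 ≈ 44.204*I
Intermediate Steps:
b(w, V) = 9/V
F(g, j) = -2 + (j + 2*g)/(3*(j + 9/j)) (F(g, j) = -2 + ((g + (g + j))/(j + 9/j))/3 = -2 + ((j + 2*g)/(j + 9/j))/3 = -2 + (j + 2*g)/(3*(j + 9/j)))
√(-1956 + F((n + 21)*(-15 + 0), -63)) = √(-1956 + (-54 - 1*(-63)*(-2*(2 + 21)*(-15 + 0) + 5*(-63)))/(3*(9 + (-63)²))) = √(-1956 + (-54 - 1*(-63)*(-46*(-15) - 315))/(3*(9 + 3969))) = √(-1956 + (⅓)*(-54 - 1*(-63)*(-2*(-345) - 315))/3978) = √(-1956 + (⅓)*(1/3978)*(-54 - 1*(-63)*(690 - 315))) = √(-1956 + (⅓)*(1/3978)*(-54 - 1*(-63)*375)) = √(-1956 + (⅓)*(1/3978)*(-54 + 23625)) = √(-1956 + (⅓)*(1/3978)*23571) = √(-1956 + 873/442) = √(-863679/442) = I*√381746118/442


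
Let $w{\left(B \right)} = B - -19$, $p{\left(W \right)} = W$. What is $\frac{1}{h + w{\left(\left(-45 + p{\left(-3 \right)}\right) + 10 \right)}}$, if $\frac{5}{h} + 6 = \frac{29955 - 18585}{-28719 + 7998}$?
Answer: $- \frac{45232}{893943} \approx -0.050598$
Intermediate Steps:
$w{\left(B \right)} = 19 + B$ ($w{\left(B \right)} = B + 19 = 19 + B$)
$h = - \frac{34535}{45232}$ ($h = \frac{5}{-6 + \frac{29955 - 18585}{-28719 + 7998}} = \frac{5}{-6 + \frac{11370}{-20721}} = \frac{5}{-6 + 11370 \left(- \frac{1}{20721}\right)} = \frac{5}{-6 - \frac{3790}{6907}} = \frac{5}{- \frac{45232}{6907}} = 5 \left(- \frac{6907}{45232}\right) = - \frac{34535}{45232} \approx -0.76351$)
$\frac{1}{h + w{\left(\left(-45 + p{\left(-3 \right)}\right) + 10 \right)}} = \frac{1}{- \frac{34535}{45232} + \left(19 + \left(\left(-45 - 3\right) + 10\right)\right)} = \frac{1}{- \frac{34535}{45232} + \left(19 + \left(-48 + 10\right)\right)} = \frac{1}{- \frac{34535}{45232} + \left(19 - 38\right)} = \frac{1}{- \frac{34535}{45232} - 19} = \frac{1}{- \frac{893943}{45232}} = - \frac{45232}{893943}$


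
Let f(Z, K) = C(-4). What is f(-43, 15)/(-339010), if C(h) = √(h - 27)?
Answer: -I*√31/339010 ≈ -1.6424e-5*I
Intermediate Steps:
C(h) = √(-27 + h)
f(Z, K) = I*√31 (f(Z, K) = √(-27 - 4) = √(-31) = I*√31)
f(-43, 15)/(-339010) = (I*√31)/(-339010) = (I*√31)*(-1/339010) = -I*√31/339010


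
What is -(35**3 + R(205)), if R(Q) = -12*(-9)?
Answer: -42983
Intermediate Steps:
R(Q) = 108
-(35**3 + R(205)) = -(35**3 + 108) = -(42875 + 108) = -1*42983 = -42983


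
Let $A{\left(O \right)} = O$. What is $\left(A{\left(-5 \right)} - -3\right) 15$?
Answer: $-30$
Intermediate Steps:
$\left(A{\left(-5 \right)} - -3\right) 15 = \left(-5 - -3\right) 15 = \left(-5 + 3\right) 15 = \left(-2\right) 15 = -30$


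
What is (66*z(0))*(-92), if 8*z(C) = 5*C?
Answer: 0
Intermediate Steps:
z(C) = 5*C/8 (z(C) = (5*C)/8 = 5*C/8)
(66*z(0))*(-92) = (66*((5/8)*0))*(-92) = (66*0)*(-92) = 0*(-92) = 0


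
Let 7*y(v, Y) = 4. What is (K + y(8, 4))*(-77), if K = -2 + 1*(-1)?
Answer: 187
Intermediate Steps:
y(v, Y) = 4/7 (y(v, Y) = (⅐)*4 = 4/7)
K = -3 (K = -2 - 1 = -3)
(K + y(8, 4))*(-77) = (-3 + 4/7)*(-77) = -17/7*(-77) = 187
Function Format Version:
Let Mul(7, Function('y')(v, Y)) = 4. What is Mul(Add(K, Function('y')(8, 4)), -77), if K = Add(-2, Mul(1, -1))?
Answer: 187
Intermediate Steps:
Function('y')(v, Y) = Rational(4, 7) (Function('y')(v, Y) = Mul(Rational(1, 7), 4) = Rational(4, 7))
K = -3 (K = Add(-2, -1) = -3)
Mul(Add(K, Function('y')(8, 4)), -77) = Mul(Add(-3, Rational(4, 7)), -77) = Mul(Rational(-17, 7), -77) = 187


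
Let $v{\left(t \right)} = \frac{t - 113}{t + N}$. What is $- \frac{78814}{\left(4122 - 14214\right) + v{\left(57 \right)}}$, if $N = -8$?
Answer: $\frac{275849}{35326} \approx 7.8087$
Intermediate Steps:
$v{\left(t \right)} = \frac{-113 + t}{-8 + t}$ ($v{\left(t \right)} = \frac{t - 113}{t - 8} = \frac{-113 + t}{-8 + t}$)
$- \frac{78814}{\left(4122 - 14214\right) + v{\left(57 \right)}} = - \frac{78814}{\left(4122 - 14214\right) + \frac{-113 + 57}{-8 + 57}} = - \frac{78814}{-10092 + \frac{1}{49} \left(-56\right)} = - \frac{78814}{-10092 - \frac{8}{7}} = - \frac{78814}{- \frac{70652}{7}} = \left(-78814\right) \left(- \frac{7}{70652}\right) = \frac{275849}{35326}$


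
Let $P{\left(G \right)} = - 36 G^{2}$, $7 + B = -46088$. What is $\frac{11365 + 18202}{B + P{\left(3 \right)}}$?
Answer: $- \frac{29567}{46419} \approx -0.63696$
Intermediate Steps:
$B = -46095$ ($B = -7 - 46088 = -46095$)
$\frac{11365 + 18202}{B + P{\left(3 \right)}} = \frac{11365 + 18202}{-46095 - 36 \cdot 3^{2}} = \frac{29567}{-46095 - 324} = \frac{29567}{-46419} = 29567 \left(- \frac{1}{46419}\right) = - \frac{29567}{46419}$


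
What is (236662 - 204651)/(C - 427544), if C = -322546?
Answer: -32011/750090 ≈ -0.042676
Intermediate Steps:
(236662 - 204651)/(C - 427544) = (236662 - 204651)/(-322546 - 427544) = 32011/(-750090) = 32011*(-1/750090) = -32011/750090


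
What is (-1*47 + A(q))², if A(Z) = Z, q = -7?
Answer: 2916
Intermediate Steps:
(-1*47 + A(q))² = (-1*47 - 7)² = (-47 - 7)² = (-54)² = 2916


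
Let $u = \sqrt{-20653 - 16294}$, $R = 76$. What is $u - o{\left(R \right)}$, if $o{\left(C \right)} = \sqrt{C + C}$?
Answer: $- 2 \sqrt{38} + i \sqrt{36947} \approx -12.329 + 192.22 i$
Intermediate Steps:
$o{\left(C \right)} = \sqrt{2} \sqrt{C}$ ($o{\left(C \right)} = \sqrt{2 C} = \sqrt{2} \sqrt{C}$)
$u = i \sqrt{36947}$ ($u = \sqrt{-36947} = i \sqrt{36947} \approx 192.22 i$)
$u - o{\left(R \right)} = i \sqrt{36947} - \sqrt{2} \sqrt{76} = i \sqrt{36947} - \sqrt{2} \cdot 2 \sqrt{19} = i \sqrt{36947} - 2 \sqrt{38} = - 2 \sqrt{38} + i \sqrt{36947}$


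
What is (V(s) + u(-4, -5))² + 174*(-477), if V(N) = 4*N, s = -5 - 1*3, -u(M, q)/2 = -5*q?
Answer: -76274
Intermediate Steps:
u(M, q) = 10*q (u(M, q) = -(-10)*q = 10*q)
s = -8 (s = -5 - 3 = -8)
(V(s) + u(-4, -5))² + 174*(-477) = (4*(-8) + 10*(-5))² + 174*(-477) = (-32 - 50)² - 82998 = (-82)² - 82998 = 6724 - 82998 = -76274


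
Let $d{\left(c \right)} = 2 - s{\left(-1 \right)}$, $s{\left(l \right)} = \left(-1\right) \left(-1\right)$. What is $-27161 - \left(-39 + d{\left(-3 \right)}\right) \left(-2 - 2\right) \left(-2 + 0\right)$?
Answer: $-26857$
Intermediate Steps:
$s{\left(l \right)} = 1$
$d{\left(c \right)} = 1$ ($d{\left(c \right)} = 2 - 1 = 1$)
$-27161 - \left(-39 + d{\left(-3 \right)}\right) \left(-2 - 2\right) \left(-2 + 0\right) = -27161 - \left(-39 + 1\right) \left(-2 - 2\right) \left(-2 + 0\right) = -27161 - - 38 \left(\left(-4\right) \left(-2\right)\right) = -27161 - \left(-38\right) 8 = -27161 - -304 = -27161 + 304 = -26857$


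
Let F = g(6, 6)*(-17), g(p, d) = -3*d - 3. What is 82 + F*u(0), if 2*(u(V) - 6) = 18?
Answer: 5437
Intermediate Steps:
u(V) = 15 (u(V) = 6 + (1/2)*18 = 6 + 9 = 15)
g(p, d) = -3 - 3*d
F = 357 (F = (-3 - 3*6)*(-17) = (-3 - 18)*(-17) = -21*(-17) = 357)
82 + F*u(0) = 82 + 357*15 = 82 + 5355 = 5437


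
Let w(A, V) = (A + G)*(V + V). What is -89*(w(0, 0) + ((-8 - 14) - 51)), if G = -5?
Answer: 6497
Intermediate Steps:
w(A, V) = 2*V*(-5 + A) (w(A, V) = (A - 5)*(V + V) = (-5 + A)*(2*V) = 2*V*(-5 + A))
-89*(w(0, 0) + ((-8 - 14) - 51)) = -89*(2*0*(-5 + 0) + ((-8 - 14) - 51)) = -89*(2*0*(-5) + (-22 - 51)) = -89*(0 - 73) = -89*(-73) = 6497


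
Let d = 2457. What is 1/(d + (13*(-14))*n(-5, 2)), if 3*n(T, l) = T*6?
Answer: 1/4277 ≈ 0.00023381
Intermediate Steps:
n(T, l) = 2*T (n(T, l) = (T*6)/3 = (6*T)/3 = 2*T)
1/(d + (13*(-14))*n(-5, 2)) = 1/(2457 + (13*(-14))*(2*(-5))) = 1/(2457 - 182*(-10)) = 1/(2457 + 1820) = 1/4277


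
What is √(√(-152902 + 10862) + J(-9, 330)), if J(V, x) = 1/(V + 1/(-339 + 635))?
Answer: √(-788248 + 14183138*I*√35510)/2663 ≈ 13.725 + 13.729*I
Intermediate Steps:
J(V, x) = 1/(1/296 + V) (J(V, x) = 1/(V + 1/296) = 1/(1/296 + V))
√(√(-152902 + 10862) + J(-9, 330)) = √(√(-152902 + 10862) + 296/(1 + 296*(-9))) = √(√(-142040) + 296/(1 - 2664)) = √(2*I*√35510 + 296/(-2663)) = √(2*I*√35510 + 296*(-1/2663)) = √(2*I*√35510 - 296/2663) = √(-296/2663 + 2*I*√35510)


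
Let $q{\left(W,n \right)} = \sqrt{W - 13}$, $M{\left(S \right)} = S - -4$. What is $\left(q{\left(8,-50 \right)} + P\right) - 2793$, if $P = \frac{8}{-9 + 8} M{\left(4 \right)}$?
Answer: $-2857 + i \sqrt{5} \approx -2857.0 + 2.2361 i$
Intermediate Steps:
$M{\left(S \right)} = 4 + S$ ($M{\left(S \right)} = S + 4 = 4 + S$)
$q{\left(W,n \right)} = \sqrt{-13 + W}$
$P = -64$ ($P = \frac{8}{-9 + 8} \left(4 + 4\right) = \frac{8}{-1} \cdot 8 = 8 \left(-1\right) 8 = \left(-8\right) 8 = -64$)
$\left(q{\left(8,-50 \right)} + P\right) - 2793 = \left(\sqrt{-13 + 8} - 64\right) - 2793 = \left(\sqrt{-5} - 64\right) - 2793 = \left(i \sqrt{5} - 64\right) - 2793 = \left(-64 + i \sqrt{5}\right) - 2793 = -2857 + i \sqrt{5}$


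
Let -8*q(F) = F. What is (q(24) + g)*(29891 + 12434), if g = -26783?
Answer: -1133717450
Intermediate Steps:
q(F) = -F/8
(q(24) + g)*(29891 + 12434) = (-⅛*24 - 26783)*(29891 + 12434) = (-3 - 26783)*42325 = -26786*42325 = -1133717450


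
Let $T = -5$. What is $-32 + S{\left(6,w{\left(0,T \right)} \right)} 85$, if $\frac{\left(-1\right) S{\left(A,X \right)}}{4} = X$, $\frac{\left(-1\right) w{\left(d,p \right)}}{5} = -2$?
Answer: $-3432$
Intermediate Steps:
$w{\left(d,p \right)} = 10$ ($w{\left(d,p \right)} = \left(-5\right) \left(-2\right) = 10$)
$S{\left(A,X \right)} = - 4 X$
$-32 + S{\left(6,w{\left(0,T \right)} \right)} 85 = -32 + \left(-4\right) 10 \cdot 85 = -32 - 3400 = -3432$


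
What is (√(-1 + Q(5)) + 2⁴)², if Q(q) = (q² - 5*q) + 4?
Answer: (16 + √3)² ≈ 314.43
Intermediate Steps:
Q(q) = 4 + q² - 5*q
(√(-1 + Q(5)) + 2⁴)² = (√(-1 + (4 + 5² - 5*5)) + 2⁴)² = (√(-1 + (4 + 25 - 25)) + 16)² = (√(-1 + 4) + 16)² = (√3 + 16)² = (16 + √3)²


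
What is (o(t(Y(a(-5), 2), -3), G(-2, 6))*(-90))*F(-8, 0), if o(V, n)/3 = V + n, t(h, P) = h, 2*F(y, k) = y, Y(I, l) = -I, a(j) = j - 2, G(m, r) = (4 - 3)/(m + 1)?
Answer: 6480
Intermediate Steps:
G(m, r) = 1/(1 + m)
a(j) = -2 + j
F(y, k) = y/2
o(V, n) = 3*V + 3*n (o(V, n) = 3*(V + n) = 3*V + 3*n)
(o(t(Y(a(-5), 2), -3), G(-2, 6))*(-90))*F(-8, 0) = ((3*(-(-2 - 5)) + 3/(1 - 2))*(-90))*((½)*(-8)) = ((3*(-1*(-7)) + 3/(-1))*(-90))*(-4) = ((3*7 + 3*(-1))*(-90))*(-4) = ((21 - 3)*(-90))*(-4) = (18*(-90))*(-4) = -1620*(-4) = 6480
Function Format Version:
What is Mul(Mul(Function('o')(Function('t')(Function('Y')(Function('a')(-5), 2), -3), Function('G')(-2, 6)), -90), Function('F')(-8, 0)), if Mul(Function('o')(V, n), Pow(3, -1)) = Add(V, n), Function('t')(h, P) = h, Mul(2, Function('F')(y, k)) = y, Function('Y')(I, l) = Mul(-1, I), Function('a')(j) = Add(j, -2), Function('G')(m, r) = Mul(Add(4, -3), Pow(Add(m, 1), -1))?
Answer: 6480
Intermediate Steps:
Function('G')(m, r) = Pow(Add(1, m), -1) (Function('G')(m, r) = Mul(1, Pow(Add(1, m), -1)) = Pow(Add(1, m), -1))
Function('a')(j) = Add(-2, j)
Function('F')(y, k) = Mul(Rational(1, 2), y)
Function('o')(V, n) = Add(Mul(3, V), Mul(3, n)) (Function('o')(V, n) = Mul(3, Add(V, n)) = Add(Mul(3, V), Mul(3, n)))
Mul(Mul(Function('o')(Function('t')(Function('Y')(Function('a')(-5), 2), -3), Function('G')(-2, 6)), -90), Function('F')(-8, 0)) = Mul(Mul(Add(Mul(3, Mul(-1, Add(-2, -5))), Mul(3, Pow(Add(1, -2), -1))), -90), Mul(Rational(1, 2), -8)) = Mul(Mul(Add(Mul(3, Mul(-1, -7)), Mul(3, Pow(-1, -1))), -90), -4) = Mul(Mul(Add(Mul(3, 7), Mul(3, -1)), -90), -4) = Mul(Mul(Add(21, -3), -90), -4) = Mul(Mul(18, -90), -4) = Mul(-1620, -4) = 6480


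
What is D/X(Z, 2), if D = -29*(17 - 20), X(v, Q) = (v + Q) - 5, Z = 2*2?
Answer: 87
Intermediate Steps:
Z = 4
X(v, Q) = -5 + Q + v (X(v, Q) = (Q + v) - 5 = -5 + Q + v)
D = 87 (D = -29*(-3) = 87)
D/X(Z, 2) = 87/(-5 + 2 + 4) = 87/1 = 87*1 = 87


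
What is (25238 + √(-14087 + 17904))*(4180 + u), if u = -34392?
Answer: -762490456 - 30212*√3817 ≈ -7.6436e+8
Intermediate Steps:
(25238 + √(-14087 + 17904))*(4180 + u) = (25238 + √(-14087 + 17904))*(4180 - 34392) = (25238 + √3817)*(-30212) = -762490456 - 30212*√3817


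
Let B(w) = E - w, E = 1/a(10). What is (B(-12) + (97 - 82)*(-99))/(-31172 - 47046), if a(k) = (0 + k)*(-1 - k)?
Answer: 162031/8603980 ≈ 0.018832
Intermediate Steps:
a(k) = k*(-1 - k)
E = -1/110 (E = 1/(-1*10*(1 + 10)) = 1/(-1*10*11) = 1/(-110) = -1/110 ≈ -0.0090909)
B(w) = -1/110 - w
(B(-12) + (97 - 82)*(-99))/(-31172 - 47046) = ((-1/110 - 1*(-12)) + (97 - 82)*(-99))/(-31172 - 47046) = ((-1/110 + 12) + 15*(-99))/(-78218) = (1319/110 - 1485)*(-1/78218) = -162031/110*(-1/78218) = 162031/8603980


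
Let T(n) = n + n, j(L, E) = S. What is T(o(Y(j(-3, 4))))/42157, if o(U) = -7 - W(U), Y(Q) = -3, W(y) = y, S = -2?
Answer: -8/42157 ≈ -0.00018977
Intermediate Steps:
j(L, E) = -2
o(U) = -7 - U
T(n) = 2*n
T(o(Y(j(-3, 4))))/42157 = (2*(-7 - 1*(-3)))/42157 = (2*(-7 + 3))*(1/42157) = (2*(-4))*(1/42157) = -8*1/42157 = -8/42157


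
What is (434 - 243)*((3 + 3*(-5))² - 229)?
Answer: -16235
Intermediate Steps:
(434 - 243)*((3 + 3*(-5))² - 229) = 191*((3 - 15)² - 229) = 191*((-12)² - 229) = 191*(144 - 229) = 191*(-85) = -16235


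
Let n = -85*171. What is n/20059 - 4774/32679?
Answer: -570750931/655508061 ≈ -0.87070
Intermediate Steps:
n = -14535
n/20059 - 4774/32679 = -14535/20059 - 4774/32679 = -570750931/655508061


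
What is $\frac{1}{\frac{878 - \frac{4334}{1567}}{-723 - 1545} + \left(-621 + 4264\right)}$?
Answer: $\frac{10969}{39955834} \approx 0.00027453$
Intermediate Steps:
$\frac{1}{\frac{878 - \frac{4334}{1567}}{-723 - 1545} + \left(-621 + 4264\right)} = \frac{1}{\frac{878 - \frac{4334}{1567}}{-2268} + 3643} = \frac{1}{\left(878 - \frac{4334}{1567}\right) \left(- \frac{1}{2268}\right) + 3643} = \frac{1}{\frac{1371492}{1567} \left(- \frac{1}{2268}\right) + 3643} = \frac{1}{- \frac{4233}{10969} + 3643} = \frac{1}{\frac{39955834}{10969}} = \frac{10969}{39955834}$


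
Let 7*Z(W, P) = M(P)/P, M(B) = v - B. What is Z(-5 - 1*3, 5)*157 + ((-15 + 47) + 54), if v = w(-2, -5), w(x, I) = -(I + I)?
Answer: 759/7 ≈ 108.43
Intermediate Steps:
w(x, I) = -2*I
v = 10 (v = -2*(-5) = 10)
M(B) = 10 - B
Z(W, P) = (10 - P)/(7*P) (Z(W, P) = ((10 - P)/P)/7 = (10 - P)/(7*P))
Z(-5 - 1*3, 5)*157 + ((-15 + 47) + 54) = ((1/7)*(10 - 1*5)/5)*157 + ((-15 + 47) + 54) = ((1/7)*(1/5)*(10 - 5))*157 + (32 + 54) = ((1/7)*(1/5)*5)*157 + 86 = (1/7)*157 + 86 = 157/7 + 86 = 759/7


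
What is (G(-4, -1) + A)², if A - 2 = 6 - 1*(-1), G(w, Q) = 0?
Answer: 81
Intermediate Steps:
A = 9 (A = 2 + (6 - 1*(-1)) = 2 + (6 + 1) = 2 + 7 = 9)
(G(-4, -1) + A)² = (0 + 9)² = 9² = 81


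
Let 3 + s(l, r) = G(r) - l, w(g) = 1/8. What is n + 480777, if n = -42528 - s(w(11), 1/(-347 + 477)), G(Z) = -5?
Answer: 3506057/8 ≈ 4.3826e+5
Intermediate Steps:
w(g) = ⅛
s(l, r) = -8 - l (s(l, r) = -3 + (-5 - l) = -8 - l)
n = -340159/8 (n = -42528 - (-8 - 1*⅛) = -42528 - (-8 - ⅛) = -42528 - 1*(-65/8) = -42528 + 65/8 = -340159/8 ≈ -42520.)
n + 480777 = -340159/8 + 480777 = 3506057/8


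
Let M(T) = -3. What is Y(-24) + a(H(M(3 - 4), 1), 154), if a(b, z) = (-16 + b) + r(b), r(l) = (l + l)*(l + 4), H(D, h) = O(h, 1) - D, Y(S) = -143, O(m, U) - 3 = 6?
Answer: 237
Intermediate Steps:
O(m, U) = 9 (O(m, U) = 3 + 6 = 9)
H(D, h) = 9 - D
r(l) = 2*l*(4 + l) (r(l) = (2*l)*(4 + l) = 2*l*(4 + l))
a(b, z) = -16 + b + 2*b*(4 + b) (a(b, z) = (-16 + b) + 2*b*(4 + b) = -16 + b + 2*b*(4 + b))
Y(-24) + a(H(M(3 - 4), 1), 154) = -143 + (-16 + (9 - 1*(-3)) + 2*(9 - 1*(-3))*(4 + (9 - 1*(-3)))) = -143 + (-16 + (9 + 3) + 2*(9 + 3)*(4 + (9 + 3))) = -143 + (-16 + 12 + 2*12*(4 + 12)) = -143 + (-16 + 12 + 2*12*16) = -143 + (-16 + 12 + 384) = -143 + 380 = 237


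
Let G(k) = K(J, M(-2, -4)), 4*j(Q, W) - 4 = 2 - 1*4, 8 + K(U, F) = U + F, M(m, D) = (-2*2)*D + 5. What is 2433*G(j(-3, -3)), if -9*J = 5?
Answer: 90832/3 ≈ 30277.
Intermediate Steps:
J = -5/9 (J = -⅑*5 = -5/9 ≈ -0.55556)
M(m, D) = 5 - 4*D (M(m, D) = -4*D + 5 = 5 - 4*D)
K(U, F) = -8 + F + U (K(U, F) = -8 + (U + F) = -8 + (F + U) = -8 + F + U)
j(Q, W) = ½ (j(Q, W) = 1 + (2 - 1*4)/4 = 1 + (2 - 4)/4 = 1 + (¼)*(-2) = 1 - ½ = ½)
G(k) = 112/9 (G(k) = -8 + (5 - 4*(-4)) - 5/9 = -8 + (5 + 16) - 5/9 = -8 + 21 - 5/9 = 112/9)
2433*G(j(-3, -3)) = 2433*(112/9) = 90832/3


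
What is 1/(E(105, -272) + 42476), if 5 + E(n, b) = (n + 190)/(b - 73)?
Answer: 69/2930440 ≈ 2.3546e-5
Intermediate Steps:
E(n, b) = -5 + (190 + n)/(-73 + b) (E(n, b) = -5 + (n + 190)/(b - 73) = -5 + (190 + n)/(-73 + b))
1/(E(105, -272) + 42476) = 1/((555 + 105 - 5*(-272))/(-73 - 272) + 42476) = 1/((555 + 105 + 1360)/(-345) + 42476) = 1/(-1/345*2020 + 42476) = 1/(-404/69 + 42476) = 1/(2930440/69) = 69/2930440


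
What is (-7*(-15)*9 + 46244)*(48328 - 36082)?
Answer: 577876494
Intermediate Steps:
(-7*(-15)*9 + 46244)*(48328 - 36082) = (105*9 + 46244)*12246 = (945 + 46244)*12246 = 47189*12246 = 577876494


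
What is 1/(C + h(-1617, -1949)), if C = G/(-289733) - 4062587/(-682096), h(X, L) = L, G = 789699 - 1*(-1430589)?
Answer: -197625720368/385509913041609 ≈ -0.00051263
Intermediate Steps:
G = 2220288 (G = 789699 + 1430589 = 2220288)
C = -337384044377/197625720368 (C = 2220288/(-289733) - 4062587/(-682096) = 2220288*(-1/289733) - 4062587*(-1/682096) = -2220288/289733 + 4062587/682096 = -337384044377/197625720368 ≈ -1.7072)
1/(C + h(-1617, -1949)) = 1/(-337384044377/197625720368 - 1949) = 1/(-385509913041609/197625720368) = -197625720368/385509913041609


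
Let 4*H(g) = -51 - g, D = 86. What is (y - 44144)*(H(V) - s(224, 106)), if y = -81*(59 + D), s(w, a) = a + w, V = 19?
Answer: 38842855/2 ≈ 1.9421e+7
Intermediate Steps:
H(g) = -51/4 - g/4 (H(g) = (-51 - g)/4 = -51/4 - g/4)
y = -11745 (y = -81*(59 + 86) = -81*145 = -11745)
(y - 44144)*(H(V) - s(224, 106)) = (-11745 - 44144)*((-51/4 - 1/4*19) - (106 + 224)) = -55889*((-51/4 - 19/4) - 1*330) = -55889*(-35/2 - 330) = -55889*(-695/2) = 38842855/2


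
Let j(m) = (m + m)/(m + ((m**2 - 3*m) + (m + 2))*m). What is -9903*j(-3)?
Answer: -3301/3 ≈ -1100.3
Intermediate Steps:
j(m) = 2*m/(m + m*(2 + m**2 - 2*m)) (j(m) = (2*m)/(m + ((m**2 - 3*m) + (2 + m))*m) = (2*m)/(m + (2 + m**2 - 2*m)*m) = (2*m)/(m + m*(2 + m**2 - 2*m)) = 2*m/(m + m*(2 + m**2 - 2*m)))
-9903*j(-3) = -19806/(3 + (-3)**2 - 2*(-3)) = -19806/(3 + 9 + 6) = -19806/18 = -9903*1/9 = -3301/3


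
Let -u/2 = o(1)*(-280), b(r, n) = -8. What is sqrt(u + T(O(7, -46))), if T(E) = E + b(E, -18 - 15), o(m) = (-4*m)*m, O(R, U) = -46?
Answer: I*sqrt(2294) ≈ 47.896*I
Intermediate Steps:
o(m) = -4*m**2
u = -2240 (u = -2*(-4*1**2)*(-280) = -2*(-4*1)*(-280) = -(-8)*(-280) = -2*1120 = -2240)
T(E) = -8 + E (T(E) = E - 8 = -8 + E)
sqrt(u + T(O(7, -46))) = sqrt(-2240 + (-8 - 46)) = sqrt(-2240 - 54) = sqrt(-2294) = I*sqrt(2294)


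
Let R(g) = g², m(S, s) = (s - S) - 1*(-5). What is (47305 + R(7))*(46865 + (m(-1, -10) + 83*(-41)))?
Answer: 2057910132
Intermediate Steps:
m(S, s) = 5 + s - S (m(S, s) = (s - S) + 5 = 5 + s - S)
(47305 + R(7))*(46865 + (m(-1, -10) + 83*(-41))) = (47305 + 7²)*(46865 + ((5 - 10 - 1*(-1)) + 83*(-41))) = (47305 + 49)*(46865 + ((5 - 10 + 1) - 3403)) = 47354*(46865 + (-4 - 3403)) = 47354*(46865 - 3407) = 47354*43458 = 2057910132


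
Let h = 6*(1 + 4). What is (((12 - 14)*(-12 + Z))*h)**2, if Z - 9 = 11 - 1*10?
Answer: 14400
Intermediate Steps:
Z = 10 (Z = 9 + (11 - 1*10) = 9 + (11 - 10) = 9 + 1 = 10)
h = 30 (h = 6*5 = 30)
(((12 - 14)*(-12 + Z))*h)**2 = (((12 - 14)*(-12 + 10))*30)**2 = (-2*(-2)*30)**2 = (4*30)**2 = 120**2 = 14400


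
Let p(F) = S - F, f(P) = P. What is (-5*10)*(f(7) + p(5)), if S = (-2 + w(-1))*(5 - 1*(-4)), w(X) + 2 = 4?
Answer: -100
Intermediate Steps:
w(X) = 2 (w(X) = -2 + 4 = 2)
S = 0 (S = (-2 + 2)*(5 - 1*(-4)) = 0*(5 + 4) = 0*9 = 0)
p(F) = -F (p(F) = 0 - F = -F)
(-5*10)*(f(7) + p(5)) = (-5*10)*(7 - 1*5) = -50*(7 - 5) = -50*2 = -100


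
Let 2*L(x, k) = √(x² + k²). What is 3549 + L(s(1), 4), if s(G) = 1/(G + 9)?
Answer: 3549 + √1601/20 ≈ 3551.0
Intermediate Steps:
s(G) = 1/(9 + G)
L(x, k) = √(k² + x²)/2 (L(x, k) = √(x² + k²)/2 = √(k² + x²)/2)
3549 + L(s(1), 4) = 3549 + √(4² + (1/(9 + 1))²)/2 = 3549 + √(16 + (1/10)²)/2 = 3549 + √(16 + (⅒)²)/2 = 3549 + √(16 + 1/100)/2 = 3549 + √(1601/100)/2 = 3549 + (√1601/10)/2 = 3549 + √1601/20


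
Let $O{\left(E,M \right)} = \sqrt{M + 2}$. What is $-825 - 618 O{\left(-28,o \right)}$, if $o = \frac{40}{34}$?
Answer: $-825 - \frac{1854 \sqrt{102}}{17} \approx -1926.4$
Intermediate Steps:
$o = \frac{20}{17}$ ($o = 40 \cdot \frac{1}{34} = \frac{20}{17} \approx 1.1765$)
$O{\left(E,M \right)} = \sqrt{2 + M}$
$-825 - 618 O{\left(-28,o \right)} = -825 - 618 \sqrt{2 + \frac{20}{17}} = -825 - 618 \sqrt{\frac{54}{17}} = -825 - 618 \frac{3 \sqrt{102}}{17} = -825 - \frac{1854 \sqrt{102}}{17}$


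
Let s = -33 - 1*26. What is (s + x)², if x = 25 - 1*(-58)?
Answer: 576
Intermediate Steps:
s = -59 (s = -33 - 26 = -59)
x = 83 (x = 25 + 58 = 83)
(s + x)² = (-59 + 83)² = 24² = 576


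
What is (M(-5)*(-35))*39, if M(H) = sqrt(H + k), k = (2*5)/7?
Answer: -975*I*sqrt(7) ≈ -2579.6*I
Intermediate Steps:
k = 10/7 (k = 10*(1/7) = 10/7 ≈ 1.4286)
M(H) = sqrt(10/7 + H) (M(H) = sqrt(H + 10/7) = sqrt(10/7 + H))
(M(-5)*(-35))*39 = ((sqrt(70 + 49*(-5))/7)*(-35))*39 = ((sqrt(70 - 245)/7)*(-35))*39 = ((sqrt(-175)/7)*(-35))*39 = (((5*I*sqrt(7))/7)*(-35))*39 = ((5*I*sqrt(7)/7)*(-35))*39 = -25*I*sqrt(7)*39 = -975*I*sqrt(7)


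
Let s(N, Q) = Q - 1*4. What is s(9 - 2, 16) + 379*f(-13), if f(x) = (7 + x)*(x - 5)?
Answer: 40944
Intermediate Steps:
s(N, Q) = -4 + Q (s(N, Q) = Q - 4 = -4 + Q)
f(x) = (-5 + x)*(7 + x) (f(x) = (7 + x)*(-5 + x) = (-5 + x)*(7 + x))
s(9 - 2, 16) + 379*f(-13) = (-4 + 16) + 379*(-35 + (-13)**2 + 2*(-13)) = 12 + 379*(-35 + 169 - 26) = 12 + 379*108 = 12 + 40932 = 40944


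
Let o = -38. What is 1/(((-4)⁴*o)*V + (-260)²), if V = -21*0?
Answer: 1/67600 ≈ 1.4793e-5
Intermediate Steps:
V = 0
1/(((-4)⁴*o)*V + (-260)²) = 1/(((-4)⁴*(-38))*0 + (-260)²) = 1/((256*(-38))*0 + 67600) = 1/(-9728*0 + 67600) = 1/(0 + 67600) = 1/67600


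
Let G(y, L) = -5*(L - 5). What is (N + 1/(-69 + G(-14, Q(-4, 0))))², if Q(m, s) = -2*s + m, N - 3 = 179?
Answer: 19070689/576 ≈ 33109.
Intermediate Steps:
N = 182 (N = 3 + 179 = 182)
Q(m, s) = m - 2*s
G(y, L) = 25 - 5*L (G(y, L) = -5*(-5 + L) = 25 - 5*L)
(N + 1/(-69 + G(-14, Q(-4, 0))))² = (182 + 1/(-69 + (25 - 5*(-4 - 2*0))))² = (182 + 1/(-69 + (25 - 5*(-4 + 0))))² = (182 + 1/(-69 + (25 - 5*(-4))))² = (182 + 1/(-69 + (25 + 20)))² = (182 + 1/(-69 + 45))² = (182 + 1/(-24))² = (182 - 1/24)² = (4367/24)² = 19070689/576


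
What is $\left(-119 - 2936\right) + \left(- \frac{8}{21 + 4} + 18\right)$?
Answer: $- \frac{75933}{25} \approx -3037.3$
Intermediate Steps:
$\left(-119 - 2936\right) + \left(- \frac{8}{21 + 4} + 18\right) = -3055 + \left(- \frac{8}{25} + 18\right) = -3055 + \frac{442}{25} = - \frac{75933}{25}$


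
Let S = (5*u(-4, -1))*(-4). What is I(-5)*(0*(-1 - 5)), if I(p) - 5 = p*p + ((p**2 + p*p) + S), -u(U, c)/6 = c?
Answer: 0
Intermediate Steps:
u(U, c) = -6*c
S = -120 (S = (5*(-6*(-1)))*(-4) = (5*6)*(-4) = 30*(-4) = -120)
I(p) = -115 + 3*p**2 (I(p) = 5 + (p*p + ((p**2 + p*p) - 120)) = 5 + (p**2 + ((p**2 + p**2) - 120)) = 5 + (p**2 + (2*p**2 - 120)) = 5 + (p**2 + (-120 + 2*p**2)) = 5 + (-120 + 3*p**2) = -115 + 3*p**2)
I(-5)*(0*(-1 - 5)) = (-115 + 3*(-5)**2)*(0*(-1 - 5)) = (-115 + 3*25)*(0*(-6)) = (-115 + 75)*0 = -40*0 = 0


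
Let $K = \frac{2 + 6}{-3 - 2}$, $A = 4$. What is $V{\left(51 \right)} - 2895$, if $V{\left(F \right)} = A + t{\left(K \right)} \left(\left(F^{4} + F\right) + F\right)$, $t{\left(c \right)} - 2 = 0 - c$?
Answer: $\frac{121760999}{5} \approx 2.4352 \cdot 10^{7}$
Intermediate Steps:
$K = - \frac{8}{5}$ ($K = \frac{8}{-5} = 8 \left(- \frac{1}{5}\right) = - \frac{8}{5} \approx -1.6$)
$t{\left(c \right)} = 2 - c$ ($t{\left(c \right)} = 2 + \left(0 - c\right) = 2 - c$)
$V{\left(F \right)} = 4 + \frac{18 F^{4}}{5} + \frac{36 F}{5}$ ($V{\left(F \right)} = 4 + \left(2 - - \frac{8}{5}\right) \left(\left(F^{4} + F\right) + F\right) = 4 + \left(2 + \frac{8}{5}\right) \left(\left(F + F^{4}\right) + F\right) = 4 + \frac{18 \left(F^{4} + 2 F\right)}{5} = 4 + \left(\frac{18 F^{4}}{5} + \frac{36 F}{5}\right) = 4 + \frac{18 F^{4}}{5} + \frac{36 F}{5}$)
$V{\left(51 \right)} - 2895 = \left(4 + \frac{18 \cdot 51^{4}}{5} + \frac{36}{5} \cdot 51\right) - 2895 = \left(4 + \frac{18}{5} \cdot 6765201 + \frac{1836}{5}\right) - 2895 = \left(4 + \frac{121773618}{5} + \frac{1836}{5}\right) - 2895 = \frac{121775474}{5} - 2895 = \frac{121760999}{5}$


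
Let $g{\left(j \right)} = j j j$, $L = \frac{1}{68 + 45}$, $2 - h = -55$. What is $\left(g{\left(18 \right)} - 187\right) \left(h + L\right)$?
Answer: $\frac{36365090}{113} \approx 3.2182 \cdot 10^{5}$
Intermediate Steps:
$h = 57$ ($h = 2 - -55 = 2 + 55 = 57$)
$L = \frac{1}{113} \approx 0.0088496$
$g{\left(j \right)} = j^{3}$ ($g{\left(j \right)} = j^{2} j = j^{3}$)
$\left(g{\left(18 \right)} - 187\right) \left(h + L\right) = \left(18^{3} - 187\right) \left(57 + \frac{1}{113}\right) = \left(5832 - 187\right) \frac{6442}{113} = 5645 \cdot \frac{6442}{113} = \frac{36365090}{113}$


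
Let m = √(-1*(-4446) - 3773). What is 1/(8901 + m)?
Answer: 8901/79227128 - √673/79227128 ≈ 0.00011202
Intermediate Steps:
m = √673 (m = √(4446 - 3773) = √673 ≈ 25.942)
1/(8901 + m) = 1/(8901 + √673)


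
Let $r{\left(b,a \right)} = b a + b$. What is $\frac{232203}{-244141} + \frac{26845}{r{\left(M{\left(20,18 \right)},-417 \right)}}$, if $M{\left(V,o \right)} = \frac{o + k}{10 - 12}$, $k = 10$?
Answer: $\frac{57160603}{15625024} \approx 3.6583$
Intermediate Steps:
$M{\left(V,o \right)} = -5 - \frac{o}{2}$ ($M{\left(V,o \right)} = \frac{o + 10}{10 - 12} = \frac{10 + o}{-2} = \left(10 + o\right) \left(- \frac{1}{2}\right) = -5 - \frac{o}{2}$)
$r{\left(b,a \right)} = b + a b$ ($r{\left(b,a \right)} = a b + b = b + a b$)
$\frac{232203}{-244141} + \frac{26845}{r{\left(M{\left(20,18 \right)},-417 \right)}} = \frac{232203}{-244141} + \frac{26845}{\left(-5 - 9\right) \left(1 - 417\right)} = 232203 \left(- \frac{1}{244141}\right) + \frac{26845}{\left(-5 - 9\right) \left(-416\right)} = - \frac{232203}{244141} + \frac{26845}{\left(-14\right) \left(-416\right)} = - \frac{232203}{244141} + \frac{26845}{5824} = - \frac{232203}{244141} + 26845 \cdot \frac{1}{5824} = - \frac{232203}{244141} + \frac{295}{64} = \frac{57160603}{15625024}$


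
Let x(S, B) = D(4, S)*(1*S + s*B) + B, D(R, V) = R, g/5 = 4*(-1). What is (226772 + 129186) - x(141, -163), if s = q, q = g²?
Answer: 616357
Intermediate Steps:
g = -20 (g = 5*(4*(-1)) = 5*(-4) = -20)
q = 400 (q = (-20)² = 400)
s = 400
x(S, B) = 4*S + 1601*B (x(S, B) = 4*(1*S + 400*B) + B = 4*(S + 400*B) + B = (4*S + 1600*B) + B = 4*S + 1601*B)
(226772 + 129186) - x(141, -163) = (226772 + 129186) - (4*141 + 1601*(-163)) = 355958 - (564 - 260963) = 355958 - 1*(-260399) = 355958 + 260399 = 616357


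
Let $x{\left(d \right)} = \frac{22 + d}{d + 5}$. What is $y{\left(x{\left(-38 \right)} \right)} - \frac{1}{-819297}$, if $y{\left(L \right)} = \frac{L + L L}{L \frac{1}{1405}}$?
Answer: $\frac{18801500666}{9012267} \approx 2086.2$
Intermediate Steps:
$x{\left(d \right)} = \frac{22 + d}{5 + d}$
$y{\left(L \right)} = \frac{1405 \left(L + L^{2}\right)}{L}$ ($y{\left(L \right)} = \frac{L + L^{2}}{L \frac{1}{1405}} = \frac{L + L^{2}}{\frac{1}{1405} L} = \left(L + L^{2}\right) \frac{1405}{L} = \frac{1405 \left(L + L^{2}\right)}{L}$)
$y{\left(x{\left(-38 \right)} \right)} - \frac{1}{-819297} = \left(1405 + 1405 \frac{22 - 38}{5 - 38}\right) - \frac{1}{-819297} = \left(1405 + 1405 \frac{1}{-33} \left(-16\right)\right) - - \frac{1}{819297} = \left(1405 + 1405 \left(\left(- \frac{1}{33}\right) \left(-16\right)\right)\right) + \frac{1}{819297} = \left(1405 + 1405 \cdot \frac{16}{33}\right) + \frac{1}{819297} = \left(1405 + \frac{22480}{33}\right) + \frac{1}{819297} = \frac{68845}{33} + \frac{1}{819297} = \frac{18801500666}{9012267}$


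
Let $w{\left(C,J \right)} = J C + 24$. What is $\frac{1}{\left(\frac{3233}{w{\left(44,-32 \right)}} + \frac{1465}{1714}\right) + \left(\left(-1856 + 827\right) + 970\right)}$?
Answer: $- \frac{1186088}{71736093} \approx -0.016534$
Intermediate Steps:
$w{\left(C,J \right)} = 24 + C J$ ($w{\left(C,J \right)} = C J + 24 = 24 + C J$)
$\frac{1}{\left(\frac{3233}{w{\left(44,-32 \right)}} + \frac{1465}{1714}\right) + \left(\left(-1856 + 827\right) + 970\right)} = \frac{1}{\left(\frac{3233}{24 + 44 \left(-32\right)} + \frac{1465}{1714}\right) + \left(\left(-1856 + 827\right) + 970\right)} = \frac{1}{\left(\frac{3233}{24 - 1408} + 1465 \cdot \frac{1}{1714}\right) + \left(-1029 + 970\right)} = \frac{1}{\left(\frac{3233}{-1384} + \frac{1465}{1714}\right) - 59} = \frac{1}{\left(3233 \left(- \frac{1}{1384}\right) + \frac{1465}{1714}\right) - 59} = \frac{1}{\left(- \frac{3233}{1384} + \frac{1465}{1714}\right) - 59} = \frac{1}{- \frac{1756901}{1186088} - 59} = \frac{1}{- \frac{71736093}{1186088}} = - \frac{1186088}{71736093}$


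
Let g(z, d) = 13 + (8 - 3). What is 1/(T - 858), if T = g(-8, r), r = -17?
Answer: -1/840 ≈ -0.0011905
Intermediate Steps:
g(z, d) = 18 (g(z, d) = 13 + 5 = 18)
T = 18
1/(T - 858) = 1/(18 - 858) = 1/(-840) = -1/840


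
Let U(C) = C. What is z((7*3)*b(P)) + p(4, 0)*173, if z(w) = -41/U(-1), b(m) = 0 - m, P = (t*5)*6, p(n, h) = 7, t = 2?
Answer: 1252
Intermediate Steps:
P = 60 (P = (2*5)*6 = 10*6 = 60)
b(m) = -m
z(w) = 41 (z(w) = -41/(-1) = -41*(-1) = 41)
z((7*3)*b(P)) + p(4, 0)*173 = 41 + 7*173 = 41 + 1211 = 1252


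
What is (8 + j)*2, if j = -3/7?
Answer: 106/7 ≈ 15.143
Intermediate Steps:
j = -3/7 (j = -3*⅐ = -3/7 ≈ -0.42857)
(8 + j)*2 = (8 - 3/7)*2 = (53/7)*2 = 106/7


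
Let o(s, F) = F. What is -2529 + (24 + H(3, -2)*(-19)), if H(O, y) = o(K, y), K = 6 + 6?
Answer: -2467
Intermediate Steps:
K = 12
H(O, y) = y
-2529 + (24 + H(3, -2)*(-19)) = -2529 + (24 - 2*(-19)) = -2529 + (24 + 38) = -2529 + 62 = -2467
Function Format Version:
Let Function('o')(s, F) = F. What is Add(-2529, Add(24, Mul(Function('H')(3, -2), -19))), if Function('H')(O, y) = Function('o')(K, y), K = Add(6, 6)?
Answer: -2467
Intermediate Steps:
K = 12
Function('H')(O, y) = y
Add(-2529, Add(24, Mul(Function('H')(3, -2), -19))) = Add(-2529, Add(24, Mul(-2, -19))) = Add(-2529, Add(24, 38)) = Add(-2529, 62) = -2467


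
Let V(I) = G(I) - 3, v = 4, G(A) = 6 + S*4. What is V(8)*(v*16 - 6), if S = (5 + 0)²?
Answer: 5974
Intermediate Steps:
S = 25 (S = 5² = 25)
G(A) = 106 (G(A) = 6 + 25*4 = 6 + 100 = 106)
V(I) = 103 (V(I) = 106 - 3 = 103)
V(8)*(v*16 - 6) = 103*(4*16 - 6) = 103*(64 - 6) = 103*58 = 5974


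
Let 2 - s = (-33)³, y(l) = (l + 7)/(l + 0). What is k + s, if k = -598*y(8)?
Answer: 139271/4 ≈ 34818.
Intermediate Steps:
y(l) = (7 + l)/l
s = 35939 (s = 2 - 1*(-33)³ = 2 - 1*(-35937) = 2 + 35937 = 35939)
k = -4485/4 (k = -598*(7 + 8)/8 = -299*15/4 = -598*15/8 = -4485/4 ≈ -1121.3)
k + s = -4485/4 + 35939 = 139271/4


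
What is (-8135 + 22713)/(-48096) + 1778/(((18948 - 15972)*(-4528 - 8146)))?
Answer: -2864249755/9448314912 ≈ -0.30315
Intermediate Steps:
(-8135 + 22713)/(-48096) + 1778/(((18948 - 15972)*(-4528 - 8146))) = 14578*(-1/48096) + 1778/((2976*(-12674))) = -7289/24048 + 1778/(-37717824) = -7289/24048 + 1778*(-1/37717824) = -7289/24048 - 889/18858912 = -2864249755/9448314912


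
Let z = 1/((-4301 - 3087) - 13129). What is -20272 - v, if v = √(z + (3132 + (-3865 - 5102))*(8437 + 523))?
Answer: -20272 - I*√22007797784602917/20517 ≈ -20272.0 - 7230.6*I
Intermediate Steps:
z = -1/20517 (z = 1/(-7388 - 13129) = 1/(-20517) = -1/20517 ≈ -4.8740e-5)
v = I*√22007797784602917/20517 (v = √(-1/20517 + (3132 + (-3865 - 5102))*(8437 + 523)) = √(-1/20517 + (3132 - 8967)*8960) = √(-1/20517 - 5835*8960) = √(-1/20517 - 52281600) = √(-1072661587201/20517) = I*√22007797784602917/20517 ≈ 7230.6*I)
-20272 - v = -20272 - I*√22007797784602917/20517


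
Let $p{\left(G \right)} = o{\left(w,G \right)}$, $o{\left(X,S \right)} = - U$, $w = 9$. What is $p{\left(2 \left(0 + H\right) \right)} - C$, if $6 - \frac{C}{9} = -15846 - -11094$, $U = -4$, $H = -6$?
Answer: $-42818$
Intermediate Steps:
$o{\left(X,S \right)} = 4$ ($o{\left(X,S \right)} = \left(-1\right) \left(-4\right) = 4$)
$p{\left(G \right)} = 4$
$C = 42822$ ($C = 54 - 9 \left(-15846 - -11094\right) = 54 - 9 \left(-15846 + 11094\right) = 54 - -42768 = 54 + 42768 = 42822$)
$p{\left(2 \left(0 + H\right) \right)} - C = 4 - 42822 = -42818$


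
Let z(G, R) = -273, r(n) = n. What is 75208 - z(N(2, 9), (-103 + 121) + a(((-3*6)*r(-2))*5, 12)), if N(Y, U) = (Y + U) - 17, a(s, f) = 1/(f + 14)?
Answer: 75481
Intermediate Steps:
a(s, f) = 1/(14 + f)
N(Y, U) = -17 + U + Y (N(Y, U) = (U + Y) - 17 = -17 + U + Y)
75208 - z(N(2, 9), (-103 + 121) + a(((-3*6)*r(-2))*5, 12)) = 75208 - 1*(-273) = 75208 + 273 = 75481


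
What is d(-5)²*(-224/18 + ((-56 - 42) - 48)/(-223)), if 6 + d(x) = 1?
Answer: -591550/2007 ≈ -294.74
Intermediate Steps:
d(x) = -5 (d(x) = -6 + 1 = -5)
d(-5)²*(-224/18 + ((-56 - 42) - 48)/(-223)) = (-5)²*(-224/18 + ((-56 - 42) - 48)/(-223)) = 25*(-224*1/18 + (-98 - 48)*(-1/223)) = 25*(-112/9 - 146*(-1/223)) = 25*(-112/9 + 146/223) = 25*(-23662/2007) = -591550/2007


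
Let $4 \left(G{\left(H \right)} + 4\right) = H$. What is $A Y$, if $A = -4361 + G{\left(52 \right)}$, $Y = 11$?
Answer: $-47872$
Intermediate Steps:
$G{\left(H \right)} = -4 + \frac{H}{4}$
$A = -4352$ ($A = -4361 + \left(-4 + \frac{1}{4} \cdot 52\right) = -4361 + \left(-4 + 13\right) = -4361 + 9 = -4352$)
$A Y = \left(-4352\right) 11 = -47872$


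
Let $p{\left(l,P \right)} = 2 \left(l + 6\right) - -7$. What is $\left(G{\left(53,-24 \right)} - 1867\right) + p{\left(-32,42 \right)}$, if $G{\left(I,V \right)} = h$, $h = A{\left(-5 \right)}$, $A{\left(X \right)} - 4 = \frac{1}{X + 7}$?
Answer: $- \frac{3815}{2} \approx -1907.5$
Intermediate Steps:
$A{\left(X \right)} = 4 + \frac{1}{7 + X}$ ($A{\left(X \right)} = 4 + \frac{1}{X + 7} = 4 + \frac{1}{7 + X}$)
$h = \frac{9}{2}$ ($h = \frac{29 + 4 \left(-5\right)}{7 - 5} = \frac{29 - 20}{2} = \frac{1}{2} \cdot 9 = \frac{9}{2} \approx 4.5$)
$G{\left(I,V \right)} = \frac{9}{2}$
$p{\left(l,P \right)} = 19 + 2 l$ ($p{\left(l,P \right)} = 2 \left(6 + l\right) + 7 = \left(12 + 2 l\right) + 7 = 19 + 2 l$)
$\left(G{\left(53,-24 \right)} - 1867\right) + p{\left(-32,42 \right)} = \left(\frac{9}{2} - 1867\right) + \left(19 + 2 \left(-32\right)\right) = - \frac{3725}{2} + \left(19 - 64\right) = - \frac{3725}{2} - 45 = - \frac{3815}{2}$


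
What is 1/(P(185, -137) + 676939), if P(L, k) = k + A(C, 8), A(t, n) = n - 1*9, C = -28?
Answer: 1/676801 ≈ 1.4775e-6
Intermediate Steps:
A(t, n) = -9 + n (A(t, n) = n - 9 = -9 + n)
P(L, k) = -1 + k (P(L, k) = k + (-9 + 8) = k - 1 = -1 + k)
1/(P(185, -137) + 676939) = 1/((-1 - 137) + 676939) = 1/(-138 + 676939) = 1/676801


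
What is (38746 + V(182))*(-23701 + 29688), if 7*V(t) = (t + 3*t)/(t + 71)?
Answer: 58689615054/253 ≈ 2.3197e+8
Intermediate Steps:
V(t) = 4*t/(7*(71 + t)) (V(t) = ((t + 3*t)/(t + 71))/7 = ((4*t)/(71 + t))/7 = (4*t/(71 + t))/7 = 4*t/(7*(71 + t)))
(38746 + V(182))*(-23701 + 29688) = (38746 + (4/7)*182/(71 + 182))*(-23701 + 29688) = (38746 + (4/7)*182/253)*5987 = (38746 + (4/7)*182*(1/253))*5987 = (38746 + 104/253)*5987 = (9802842/253)*5987 = 58689615054/253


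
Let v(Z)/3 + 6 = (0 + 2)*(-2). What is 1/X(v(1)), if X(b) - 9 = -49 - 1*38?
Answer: -1/78 ≈ -0.012821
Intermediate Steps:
v(Z) = -30 (v(Z) = -18 + 3*((0 + 2)*(-2)) = -18 + 3*(2*(-2)) = -18 + 3*(-4) = -18 - 12 = -30)
X(b) = -78 (X(b) = 9 + (-49 - 1*38) = 9 + (-49 - 38) = 9 - 87 = -78)
1/X(v(1)) = 1/(-78) = -1/78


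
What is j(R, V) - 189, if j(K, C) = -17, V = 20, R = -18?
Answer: -206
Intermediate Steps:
j(R, V) - 189 = -17 - 189 = -206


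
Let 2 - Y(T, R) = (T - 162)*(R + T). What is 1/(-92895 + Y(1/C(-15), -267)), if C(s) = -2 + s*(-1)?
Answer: -169/23003267 ≈ -7.3468e-6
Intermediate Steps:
C(s) = -2 - s
Y(T, R) = 2 - (-162 + T)*(R + T) (Y(T, R) = 2 - (T - 162)*(R + T) = 2 - (-162 + T)*(R + T))
1/(-92895 + Y(1/C(-15), -267)) = 1/(-92895 + (2 - (1/(-2 - 1*(-15)))² + 162*(-267) + 162/(-2 - 1*(-15)) - 1*(-267)/(-2 - 1*(-15)))) = 1/(-92895 + (2 - (1/(-2 + 15))² - 43254 + 162/(-2 + 15) - 1*(-267)/(-2 + 15))) = 1/(-92895 + (2 - (1/13)² - 43254 + 162/13 - 1*(-267)/13)) = 1/(-92895 + (2 - (1/13)² - 43254 + 162*(1/13) - 1*(-267)*1/13)) = 1/(-92895 + (2 - 1*1/169 - 43254 + 162/13 + 267/13)) = 1/(-92895 + (2 - 1/169 - 43254 + 162/13 + 267/13)) = 1/(-92895 - 7304012/169) = 1/(-23003267/169) = -169/23003267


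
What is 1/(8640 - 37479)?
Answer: -1/28839 ≈ -3.4675e-5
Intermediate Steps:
1/(8640 - 37479) = 1/(-28839) = -1/28839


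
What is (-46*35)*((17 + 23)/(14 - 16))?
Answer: 32200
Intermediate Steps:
(-46*35)*((17 + 23)/(14 - 16)) = -64400/(-2) = -64400*(-1)/2 = -1610*(-20) = 32200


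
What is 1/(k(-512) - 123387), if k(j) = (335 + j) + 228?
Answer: -1/123336 ≈ -8.1079e-6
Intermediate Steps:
k(j) = 563 + j
1/(k(-512) - 123387) = 1/((563 - 512) - 123387) = 1/(51 - 123387) = 1/(-123336) = -1/123336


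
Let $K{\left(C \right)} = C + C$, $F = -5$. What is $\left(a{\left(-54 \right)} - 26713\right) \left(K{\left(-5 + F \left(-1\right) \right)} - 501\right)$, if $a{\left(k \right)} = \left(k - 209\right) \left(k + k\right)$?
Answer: $-847191$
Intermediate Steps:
$K{\left(C \right)} = 2 C$
$a{\left(k \right)} = 2 k \left(-209 + k\right)$ ($a{\left(k \right)} = \left(-209 + k\right) 2 k = 2 k \left(-209 + k\right)$)
$\left(a{\left(-54 \right)} - 26713\right) \left(K{\left(-5 + F \left(-1\right) \right)} - 501\right) = \left(2 \left(-54\right) \left(-209 - 54\right) - 26713\right) \left(2 \left(-5 - -5\right) - 501\right) = \left(2 \left(-54\right) \left(-263\right) - 26713\right) \left(2 \left(-5 + 5\right) - 501\right) = \left(28404 - 26713\right) \left(2 \cdot 0 - 501\right) = 1691 \left(0 - 501\right) = 1691 \left(-501\right) = -847191$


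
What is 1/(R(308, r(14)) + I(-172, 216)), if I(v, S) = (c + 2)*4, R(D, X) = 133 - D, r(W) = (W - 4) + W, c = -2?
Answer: -1/175 ≈ -0.0057143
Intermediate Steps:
r(W) = -4 + 2*W (r(W) = (-4 + W) + W = -4 + 2*W)
I(v, S) = 0 (I(v, S) = (-2 + 2)*4 = 0*4 = 0)
1/(R(308, r(14)) + I(-172, 216)) = 1/((133 - 1*308) + 0) = 1/((133 - 308) + 0) = 1/(-175 + 0) = 1/(-175) = -1/175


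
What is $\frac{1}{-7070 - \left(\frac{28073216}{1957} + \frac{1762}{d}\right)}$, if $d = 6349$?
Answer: $- \frac{12424993}{266084997128} \approx -4.6696 \cdot 10^{-5}$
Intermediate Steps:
$\frac{1}{-7070 - \left(\frac{28073216}{1957} + \frac{1762}{d}\right)} = \frac{1}{-7070 - \frac{178240296618}{12424993}} = \frac{1}{- \frac{266084997128}{12424993}} = - \frac{12424993}{266084997128}$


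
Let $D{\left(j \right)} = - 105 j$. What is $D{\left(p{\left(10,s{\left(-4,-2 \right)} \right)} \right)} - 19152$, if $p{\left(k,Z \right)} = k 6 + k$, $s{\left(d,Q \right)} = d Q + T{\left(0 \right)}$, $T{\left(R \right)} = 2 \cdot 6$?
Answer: $-26502$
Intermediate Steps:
$T{\left(R \right)} = 12$
$s{\left(d,Q \right)} = 12 + Q d$ ($s{\left(d,Q \right)} = d Q + 12 = Q d + 12 = 12 + Q d$)
$p{\left(k,Z \right)} = 7 k$ ($p{\left(k,Z \right)} = 6 k + k = 7 k$)
$D{\left(p{\left(10,s{\left(-4,-2 \right)} \right)} \right)} - 19152 = - 105 \cdot 7 \cdot 10 - 19152 = \left(-105\right) 70 - 19152 = -7350 - 19152 = -26502$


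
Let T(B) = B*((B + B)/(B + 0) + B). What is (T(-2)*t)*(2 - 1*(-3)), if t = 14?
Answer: 0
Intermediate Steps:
T(B) = B*(2 + B) (T(B) = B*((2*B)/B + B) = B*(2 + B))
(T(-2)*t)*(2 - 1*(-3)) = (-2*(2 - 2)*14)*(2 - 1*(-3)) = (-2*0*14)*(2 + 3) = (0*14)*5 = 0*5 = 0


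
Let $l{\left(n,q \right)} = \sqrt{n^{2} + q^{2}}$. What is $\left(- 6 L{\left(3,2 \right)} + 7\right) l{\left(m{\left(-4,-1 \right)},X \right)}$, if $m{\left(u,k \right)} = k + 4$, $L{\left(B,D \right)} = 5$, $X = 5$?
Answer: $- 23 \sqrt{34} \approx -134.11$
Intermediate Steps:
$m{\left(u,k \right)} = 4 + k$
$\left(- 6 L{\left(3,2 \right)} + 7\right) l{\left(m{\left(-4,-1 \right)},X \right)} = \left(\left(-6\right) 5 + 7\right) \sqrt{\left(4 - 1\right)^{2} + 5^{2}} = \left(-30 + 7\right) \sqrt{3^{2} + 25} = - 23 \sqrt{9 + 25} = - 23 \sqrt{34}$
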